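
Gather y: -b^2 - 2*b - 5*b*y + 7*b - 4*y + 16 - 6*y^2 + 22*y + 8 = -b^2 + 5*b - 6*y^2 + y*(18 - 5*b) + 24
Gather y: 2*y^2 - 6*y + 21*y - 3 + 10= 2*y^2 + 15*y + 7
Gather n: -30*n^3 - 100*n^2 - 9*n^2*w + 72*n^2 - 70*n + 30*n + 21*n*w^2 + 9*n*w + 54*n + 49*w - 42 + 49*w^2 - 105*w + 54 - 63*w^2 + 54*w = -30*n^3 + n^2*(-9*w - 28) + n*(21*w^2 + 9*w + 14) - 14*w^2 - 2*w + 12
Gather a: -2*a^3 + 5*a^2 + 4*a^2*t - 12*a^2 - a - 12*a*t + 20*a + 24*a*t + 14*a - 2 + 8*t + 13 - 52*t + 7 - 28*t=-2*a^3 + a^2*(4*t - 7) + a*(12*t + 33) - 72*t + 18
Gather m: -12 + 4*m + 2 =4*m - 10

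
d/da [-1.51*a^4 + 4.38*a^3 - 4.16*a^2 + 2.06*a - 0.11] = -6.04*a^3 + 13.14*a^2 - 8.32*a + 2.06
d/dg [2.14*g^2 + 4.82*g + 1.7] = 4.28*g + 4.82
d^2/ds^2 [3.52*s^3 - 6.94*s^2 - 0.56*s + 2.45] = 21.12*s - 13.88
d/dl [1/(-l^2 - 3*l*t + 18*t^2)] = (2*l + 3*t)/(l^2 + 3*l*t - 18*t^2)^2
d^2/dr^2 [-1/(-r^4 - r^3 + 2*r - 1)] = 2*(-3*r*(2*r + 1)*(r^4 + r^3 - 2*r + 1) + (4*r^3 + 3*r^2 - 2)^2)/(r^4 + r^3 - 2*r + 1)^3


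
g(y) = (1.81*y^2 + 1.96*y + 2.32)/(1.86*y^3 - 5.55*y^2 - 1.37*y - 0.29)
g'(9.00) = -0.03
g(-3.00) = -0.13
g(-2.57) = -0.14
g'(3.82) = -3.71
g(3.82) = 2.11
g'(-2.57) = -0.03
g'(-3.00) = -0.02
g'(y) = (3.62*y + 1.96)/(1.86*y^3 - 5.55*y^2 - 1.37*y - 0.29) + (-5.58*y^2 + 11.1*y + 1.37)*(1.81*y^2 + 1.96*y + 2.32)/(1.86*y^3 - 5.55*y^2 - 1.37*y - 0.29)^2 = (-3.3666*y^4 - 7.2912*y^3 - 4.5473*y^2 + 24.7022*y + 2.61)/(3.4596*y^6 - 20.646*y^5 + 25.7061*y^4 + 14.1282*y^3 + 5.0959*y^2 + 0.7946*y + 0.0841)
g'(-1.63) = -0.10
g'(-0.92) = -0.77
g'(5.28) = -0.30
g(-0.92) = -0.40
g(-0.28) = -5.00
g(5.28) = 0.57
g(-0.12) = -10.11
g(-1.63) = -0.19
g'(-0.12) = -9.36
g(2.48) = -1.94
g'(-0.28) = -30.94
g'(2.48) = -2.27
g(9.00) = 0.19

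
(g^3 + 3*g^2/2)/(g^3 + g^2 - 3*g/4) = 2*g/(2*g - 1)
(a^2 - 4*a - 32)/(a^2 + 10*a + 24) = (a - 8)/(a + 6)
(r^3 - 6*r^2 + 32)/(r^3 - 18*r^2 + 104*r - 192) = (r^2 - 2*r - 8)/(r^2 - 14*r + 48)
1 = 1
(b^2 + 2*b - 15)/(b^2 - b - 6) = (b + 5)/(b + 2)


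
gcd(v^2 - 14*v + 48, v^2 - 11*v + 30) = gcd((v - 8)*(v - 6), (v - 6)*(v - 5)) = v - 6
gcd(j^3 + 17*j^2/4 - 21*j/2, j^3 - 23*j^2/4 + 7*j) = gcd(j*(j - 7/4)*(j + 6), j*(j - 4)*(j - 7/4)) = j^2 - 7*j/4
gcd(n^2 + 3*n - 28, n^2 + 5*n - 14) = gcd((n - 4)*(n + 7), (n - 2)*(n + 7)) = n + 7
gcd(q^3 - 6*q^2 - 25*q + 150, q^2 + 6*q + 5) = q + 5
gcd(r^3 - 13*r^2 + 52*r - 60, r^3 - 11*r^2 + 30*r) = r^2 - 11*r + 30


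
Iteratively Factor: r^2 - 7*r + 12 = (r - 4)*(r - 3)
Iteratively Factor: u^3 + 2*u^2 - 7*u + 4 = (u + 4)*(u^2 - 2*u + 1) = (u - 1)*(u + 4)*(u - 1)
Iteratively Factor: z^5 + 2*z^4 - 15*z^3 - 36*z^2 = (z)*(z^4 + 2*z^3 - 15*z^2 - 36*z) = z*(z - 4)*(z^3 + 6*z^2 + 9*z) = z^2*(z - 4)*(z^2 + 6*z + 9) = z^2*(z - 4)*(z + 3)*(z + 3)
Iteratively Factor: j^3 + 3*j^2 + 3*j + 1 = (j + 1)*(j^2 + 2*j + 1) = (j + 1)^2*(j + 1)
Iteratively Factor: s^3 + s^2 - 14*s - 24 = (s + 3)*(s^2 - 2*s - 8) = (s + 2)*(s + 3)*(s - 4)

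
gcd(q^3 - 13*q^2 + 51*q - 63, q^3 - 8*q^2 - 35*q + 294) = q - 7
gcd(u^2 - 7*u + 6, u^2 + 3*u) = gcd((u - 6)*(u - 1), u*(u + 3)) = 1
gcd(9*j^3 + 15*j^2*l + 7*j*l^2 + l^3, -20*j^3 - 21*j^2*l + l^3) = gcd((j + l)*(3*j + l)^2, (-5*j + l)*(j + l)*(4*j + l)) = j + l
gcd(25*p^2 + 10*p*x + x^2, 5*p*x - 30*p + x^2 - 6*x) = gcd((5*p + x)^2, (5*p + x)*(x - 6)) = 5*p + x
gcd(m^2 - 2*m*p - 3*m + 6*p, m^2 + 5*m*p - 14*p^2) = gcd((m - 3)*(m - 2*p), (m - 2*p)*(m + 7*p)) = -m + 2*p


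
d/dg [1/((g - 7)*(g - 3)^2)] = ((7 - g)*(g - 3) - 2*(g - 7)^2)/((g - 7)^3*(g - 3)^3)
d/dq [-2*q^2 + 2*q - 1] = 2 - 4*q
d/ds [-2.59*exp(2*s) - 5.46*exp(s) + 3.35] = (-5.18*exp(s) - 5.46)*exp(s)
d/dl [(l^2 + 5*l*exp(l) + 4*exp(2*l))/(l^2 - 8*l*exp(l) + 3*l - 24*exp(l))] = ((l^2 + 5*l*exp(l) + 4*exp(2*l))*(8*l*exp(l) - 2*l + 32*exp(l) - 3) + (l^2 - 8*l*exp(l) + 3*l - 24*exp(l))*(5*l*exp(l) + 2*l + 8*exp(2*l) + 5*exp(l)))/(l^2 - 8*l*exp(l) + 3*l - 24*exp(l))^2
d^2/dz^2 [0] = 0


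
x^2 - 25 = (x - 5)*(x + 5)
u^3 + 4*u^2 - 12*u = u*(u - 2)*(u + 6)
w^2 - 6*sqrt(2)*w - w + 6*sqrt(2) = (w - 1)*(w - 6*sqrt(2))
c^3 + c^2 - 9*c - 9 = (c - 3)*(c + 1)*(c + 3)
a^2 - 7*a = a*(a - 7)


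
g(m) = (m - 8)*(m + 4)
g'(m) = 2*m - 4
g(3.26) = -34.41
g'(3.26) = 2.52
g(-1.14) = -26.14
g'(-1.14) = -6.28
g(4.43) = -30.10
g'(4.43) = 4.86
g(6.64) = -14.47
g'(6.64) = 9.28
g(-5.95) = 27.20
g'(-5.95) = -15.90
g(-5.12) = 14.69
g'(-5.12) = -14.24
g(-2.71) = -13.82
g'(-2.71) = -9.42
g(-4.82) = 10.51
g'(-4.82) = -13.64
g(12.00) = 64.00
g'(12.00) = 20.00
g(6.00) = -20.00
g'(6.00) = 8.00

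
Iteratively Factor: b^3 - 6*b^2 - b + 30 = (b + 2)*(b^2 - 8*b + 15) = (b - 3)*(b + 2)*(b - 5)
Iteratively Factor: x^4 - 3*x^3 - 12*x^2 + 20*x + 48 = (x + 2)*(x^3 - 5*x^2 - 2*x + 24) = (x + 2)^2*(x^2 - 7*x + 12) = (x - 4)*(x + 2)^2*(x - 3)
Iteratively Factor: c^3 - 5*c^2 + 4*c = (c - 1)*(c^2 - 4*c) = c*(c - 1)*(c - 4)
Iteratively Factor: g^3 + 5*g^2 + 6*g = (g)*(g^2 + 5*g + 6) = g*(g + 3)*(g + 2)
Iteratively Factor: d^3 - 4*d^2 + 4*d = (d - 2)*(d^2 - 2*d) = d*(d - 2)*(d - 2)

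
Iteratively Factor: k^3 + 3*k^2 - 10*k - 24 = (k + 2)*(k^2 + k - 12) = (k - 3)*(k + 2)*(k + 4)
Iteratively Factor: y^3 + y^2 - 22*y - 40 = (y + 2)*(y^2 - y - 20) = (y + 2)*(y + 4)*(y - 5)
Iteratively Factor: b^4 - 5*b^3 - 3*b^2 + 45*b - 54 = (b - 3)*(b^3 - 2*b^2 - 9*b + 18) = (b - 3)*(b - 2)*(b^2 - 9) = (b - 3)^2*(b - 2)*(b + 3)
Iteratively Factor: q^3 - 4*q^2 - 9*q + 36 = (q + 3)*(q^2 - 7*q + 12) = (q - 4)*(q + 3)*(q - 3)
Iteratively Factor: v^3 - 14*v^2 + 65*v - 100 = (v - 4)*(v^2 - 10*v + 25) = (v - 5)*(v - 4)*(v - 5)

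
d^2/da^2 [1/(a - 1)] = 2/(a - 1)^3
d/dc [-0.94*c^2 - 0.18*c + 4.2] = -1.88*c - 0.18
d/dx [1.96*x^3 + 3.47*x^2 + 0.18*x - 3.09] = 5.88*x^2 + 6.94*x + 0.18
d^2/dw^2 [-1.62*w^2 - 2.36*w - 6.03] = -3.24000000000000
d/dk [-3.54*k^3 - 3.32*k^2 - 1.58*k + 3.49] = -10.62*k^2 - 6.64*k - 1.58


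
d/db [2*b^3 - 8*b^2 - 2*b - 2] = 6*b^2 - 16*b - 2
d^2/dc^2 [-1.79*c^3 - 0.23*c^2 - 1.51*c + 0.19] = -10.74*c - 0.46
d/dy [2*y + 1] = 2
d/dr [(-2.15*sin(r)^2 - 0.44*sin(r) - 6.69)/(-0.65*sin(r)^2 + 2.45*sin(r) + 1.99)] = (-5.5535*sin(r)^2 - 17.254*sin(r) + 15.5149)*cos(r)/(0.4225*sin(r)^4 - 3.185*sin(r)^3 + 3.4155*sin(r)^2 + 9.751*sin(r) + 3.9601)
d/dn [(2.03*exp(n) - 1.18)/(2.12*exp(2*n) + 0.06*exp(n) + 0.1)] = (-4.3036*exp(2*n) + 5.0032*exp(n) + 0.2738)*exp(n)/(4.4944*exp(4*n) + 0.2544*exp(3*n) + 0.4276*exp(2*n) + 0.012*exp(n) + 0.01)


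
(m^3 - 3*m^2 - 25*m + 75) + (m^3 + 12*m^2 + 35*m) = 2*m^3 + 9*m^2 + 10*m + 75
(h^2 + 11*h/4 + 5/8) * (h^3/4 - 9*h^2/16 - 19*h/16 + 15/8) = h^5/4 + h^4/8 - 165*h^3/64 - 223*h^2/128 + 565*h/128 + 75/64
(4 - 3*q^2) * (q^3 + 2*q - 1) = -3*q^5 - 2*q^3 + 3*q^2 + 8*q - 4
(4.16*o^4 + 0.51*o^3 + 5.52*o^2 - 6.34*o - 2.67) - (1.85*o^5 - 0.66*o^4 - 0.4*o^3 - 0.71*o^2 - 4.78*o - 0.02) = -1.85*o^5 + 4.82*o^4 + 0.91*o^3 + 6.23*o^2 - 1.56*o - 2.65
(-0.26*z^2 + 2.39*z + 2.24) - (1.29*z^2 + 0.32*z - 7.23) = -1.55*z^2 + 2.07*z + 9.47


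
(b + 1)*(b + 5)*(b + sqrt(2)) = b^3 + sqrt(2)*b^2 + 6*b^2 + 5*b + 6*sqrt(2)*b + 5*sqrt(2)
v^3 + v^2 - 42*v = v*(v - 6)*(v + 7)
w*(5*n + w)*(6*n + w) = 30*n^2*w + 11*n*w^2 + w^3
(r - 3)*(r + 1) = r^2 - 2*r - 3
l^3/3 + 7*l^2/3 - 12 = (l/3 + 1)*(l - 2)*(l + 6)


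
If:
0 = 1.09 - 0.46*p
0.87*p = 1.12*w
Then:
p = 2.37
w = 1.84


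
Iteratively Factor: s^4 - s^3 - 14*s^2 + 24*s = (s - 3)*(s^3 + 2*s^2 - 8*s) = (s - 3)*(s - 2)*(s^2 + 4*s) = s*(s - 3)*(s - 2)*(s + 4)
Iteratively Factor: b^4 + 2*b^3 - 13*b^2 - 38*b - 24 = (b + 1)*(b^3 + b^2 - 14*b - 24) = (b + 1)*(b + 2)*(b^2 - b - 12) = (b + 1)*(b + 2)*(b + 3)*(b - 4)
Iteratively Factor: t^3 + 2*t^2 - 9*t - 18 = (t + 3)*(t^2 - t - 6) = (t + 2)*(t + 3)*(t - 3)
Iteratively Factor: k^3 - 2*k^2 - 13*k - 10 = (k + 1)*(k^2 - 3*k - 10) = (k - 5)*(k + 1)*(k + 2)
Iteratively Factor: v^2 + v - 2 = (v + 2)*(v - 1)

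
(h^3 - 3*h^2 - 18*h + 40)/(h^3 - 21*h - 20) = (h - 2)/(h + 1)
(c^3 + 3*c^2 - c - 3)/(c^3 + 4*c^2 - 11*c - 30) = (c^3 + 3*c^2 - c - 3)/(c^3 + 4*c^2 - 11*c - 30)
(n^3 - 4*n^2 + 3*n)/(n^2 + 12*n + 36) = n*(n^2 - 4*n + 3)/(n^2 + 12*n + 36)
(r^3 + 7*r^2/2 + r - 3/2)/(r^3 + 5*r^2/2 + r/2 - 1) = (r + 3)/(r + 2)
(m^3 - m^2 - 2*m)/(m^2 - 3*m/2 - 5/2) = 2*m*(m - 2)/(2*m - 5)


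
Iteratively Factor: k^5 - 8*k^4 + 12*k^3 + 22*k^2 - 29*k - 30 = (k - 5)*(k^4 - 3*k^3 - 3*k^2 + 7*k + 6) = (k - 5)*(k + 1)*(k^3 - 4*k^2 + k + 6) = (k - 5)*(k - 3)*(k + 1)*(k^2 - k - 2) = (k - 5)*(k - 3)*(k - 2)*(k + 1)*(k + 1)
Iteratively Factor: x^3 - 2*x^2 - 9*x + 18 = (x - 2)*(x^2 - 9) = (x - 2)*(x + 3)*(x - 3)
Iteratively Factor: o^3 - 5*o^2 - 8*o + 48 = (o - 4)*(o^2 - o - 12) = (o - 4)*(o + 3)*(o - 4)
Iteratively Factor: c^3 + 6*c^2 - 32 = (c + 4)*(c^2 + 2*c - 8) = (c - 2)*(c + 4)*(c + 4)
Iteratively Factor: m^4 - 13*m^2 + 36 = (m + 3)*(m^3 - 3*m^2 - 4*m + 12) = (m + 2)*(m + 3)*(m^2 - 5*m + 6) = (m - 2)*(m + 2)*(m + 3)*(m - 3)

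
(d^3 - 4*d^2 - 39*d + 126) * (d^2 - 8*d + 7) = d^5 - 12*d^4 + 410*d^2 - 1281*d + 882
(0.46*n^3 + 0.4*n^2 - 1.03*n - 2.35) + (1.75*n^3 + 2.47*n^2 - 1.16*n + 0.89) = 2.21*n^3 + 2.87*n^2 - 2.19*n - 1.46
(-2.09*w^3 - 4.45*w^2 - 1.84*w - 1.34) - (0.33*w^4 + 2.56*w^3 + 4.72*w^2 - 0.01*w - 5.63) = -0.33*w^4 - 4.65*w^3 - 9.17*w^2 - 1.83*w + 4.29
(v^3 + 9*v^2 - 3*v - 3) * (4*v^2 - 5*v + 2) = 4*v^5 + 31*v^4 - 55*v^3 + 21*v^2 + 9*v - 6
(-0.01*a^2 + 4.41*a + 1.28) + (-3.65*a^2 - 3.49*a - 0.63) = -3.66*a^2 + 0.92*a + 0.65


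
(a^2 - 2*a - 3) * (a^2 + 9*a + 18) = a^4 + 7*a^3 - 3*a^2 - 63*a - 54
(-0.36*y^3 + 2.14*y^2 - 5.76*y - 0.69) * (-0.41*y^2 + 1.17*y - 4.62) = 0.1476*y^5 - 1.2986*y^4 + 6.5286*y^3 - 16.3431*y^2 + 25.8039*y + 3.1878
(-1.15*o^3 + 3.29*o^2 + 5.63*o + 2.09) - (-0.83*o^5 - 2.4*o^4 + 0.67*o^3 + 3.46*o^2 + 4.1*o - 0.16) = 0.83*o^5 + 2.4*o^4 - 1.82*o^3 - 0.17*o^2 + 1.53*o + 2.25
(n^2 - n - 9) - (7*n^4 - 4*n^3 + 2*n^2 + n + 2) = -7*n^4 + 4*n^3 - n^2 - 2*n - 11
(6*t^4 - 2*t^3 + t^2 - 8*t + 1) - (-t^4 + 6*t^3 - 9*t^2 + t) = 7*t^4 - 8*t^3 + 10*t^2 - 9*t + 1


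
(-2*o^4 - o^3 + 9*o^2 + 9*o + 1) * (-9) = 18*o^4 + 9*o^3 - 81*o^2 - 81*o - 9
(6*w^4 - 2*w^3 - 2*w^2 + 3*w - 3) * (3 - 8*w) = -48*w^5 + 34*w^4 + 10*w^3 - 30*w^2 + 33*w - 9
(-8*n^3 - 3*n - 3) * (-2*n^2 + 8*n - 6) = 16*n^5 - 64*n^4 + 54*n^3 - 18*n^2 - 6*n + 18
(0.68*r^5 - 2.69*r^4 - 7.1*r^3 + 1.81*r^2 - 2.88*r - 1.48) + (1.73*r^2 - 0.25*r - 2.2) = 0.68*r^5 - 2.69*r^4 - 7.1*r^3 + 3.54*r^2 - 3.13*r - 3.68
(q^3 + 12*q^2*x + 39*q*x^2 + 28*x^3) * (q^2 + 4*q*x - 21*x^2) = q^5 + 16*q^4*x + 66*q^3*x^2 - 68*q^2*x^3 - 707*q*x^4 - 588*x^5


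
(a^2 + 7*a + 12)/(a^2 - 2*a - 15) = (a + 4)/(a - 5)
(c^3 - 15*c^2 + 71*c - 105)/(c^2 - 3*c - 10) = (c^2 - 10*c + 21)/(c + 2)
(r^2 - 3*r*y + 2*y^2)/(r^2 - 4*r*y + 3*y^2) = (-r + 2*y)/(-r + 3*y)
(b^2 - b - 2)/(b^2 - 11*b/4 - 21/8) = 8*(-b^2 + b + 2)/(-8*b^2 + 22*b + 21)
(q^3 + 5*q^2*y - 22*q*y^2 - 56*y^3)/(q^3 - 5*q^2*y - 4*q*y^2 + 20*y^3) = (q^2 + 3*q*y - 28*y^2)/(q^2 - 7*q*y + 10*y^2)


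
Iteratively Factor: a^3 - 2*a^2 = (a)*(a^2 - 2*a) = a^2*(a - 2)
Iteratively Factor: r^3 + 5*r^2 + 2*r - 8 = (r + 2)*(r^2 + 3*r - 4) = (r - 1)*(r + 2)*(r + 4)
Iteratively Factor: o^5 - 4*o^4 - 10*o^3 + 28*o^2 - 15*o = (o)*(o^4 - 4*o^3 - 10*o^2 + 28*o - 15) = o*(o - 1)*(o^3 - 3*o^2 - 13*o + 15) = o*(o - 5)*(o - 1)*(o^2 + 2*o - 3) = o*(o - 5)*(o - 1)*(o + 3)*(o - 1)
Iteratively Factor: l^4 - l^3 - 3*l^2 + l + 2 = (l - 2)*(l^3 + l^2 - l - 1) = (l - 2)*(l - 1)*(l^2 + 2*l + 1) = (l - 2)*(l - 1)*(l + 1)*(l + 1)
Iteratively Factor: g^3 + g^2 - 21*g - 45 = (g + 3)*(g^2 - 2*g - 15) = (g - 5)*(g + 3)*(g + 3)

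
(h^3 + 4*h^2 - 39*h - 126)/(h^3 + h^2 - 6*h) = (h^2 + h - 42)/(h*(h - 2))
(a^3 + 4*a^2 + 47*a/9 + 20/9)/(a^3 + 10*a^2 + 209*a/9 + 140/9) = (a + 1)/(a + 7)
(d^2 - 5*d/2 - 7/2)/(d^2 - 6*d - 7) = (d - 7/2)/(d - 7)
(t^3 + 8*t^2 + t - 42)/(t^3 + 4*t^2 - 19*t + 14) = (t + 3)/(t - 1)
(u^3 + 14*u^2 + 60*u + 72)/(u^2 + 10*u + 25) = (u^3 + 14*u^2 + 60*u + 72)/(u^2 + 10*u + 25)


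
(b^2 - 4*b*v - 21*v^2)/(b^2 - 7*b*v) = (b + 3*v)/b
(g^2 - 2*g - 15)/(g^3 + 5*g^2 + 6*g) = (g - 5)/(g*(g + 2))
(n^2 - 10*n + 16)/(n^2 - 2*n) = (n - 8)/n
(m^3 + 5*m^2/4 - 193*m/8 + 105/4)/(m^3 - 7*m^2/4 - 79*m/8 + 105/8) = (m + 6)/(m + 3)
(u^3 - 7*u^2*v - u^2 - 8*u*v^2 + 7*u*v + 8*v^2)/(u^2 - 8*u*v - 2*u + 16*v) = (u^2 + u*v - u - v)/(u - 2)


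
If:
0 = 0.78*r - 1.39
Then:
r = 1.78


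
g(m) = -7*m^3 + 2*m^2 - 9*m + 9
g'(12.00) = -2985.00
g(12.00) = -11907.00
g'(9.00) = -1674.00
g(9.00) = -5013.00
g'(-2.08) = -108.17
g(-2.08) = 99.37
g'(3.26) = -219.14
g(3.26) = -241.61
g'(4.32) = -383.63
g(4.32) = -556.91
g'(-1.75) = -80.31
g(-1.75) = 68.39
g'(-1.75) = -80.31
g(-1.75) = 68.39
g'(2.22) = -103.62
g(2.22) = -77.71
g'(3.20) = -211.24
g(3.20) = -228.70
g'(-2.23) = -122.35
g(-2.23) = 116.64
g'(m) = -21*m^2 + 4*m - 9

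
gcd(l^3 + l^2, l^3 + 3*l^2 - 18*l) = l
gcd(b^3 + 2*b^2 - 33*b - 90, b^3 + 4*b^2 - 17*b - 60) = b^2 + 8*b + 15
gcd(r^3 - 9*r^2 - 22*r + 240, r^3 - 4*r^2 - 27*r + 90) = r^2 - r - 30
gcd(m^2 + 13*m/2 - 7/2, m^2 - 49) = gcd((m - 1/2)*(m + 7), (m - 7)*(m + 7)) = m + 7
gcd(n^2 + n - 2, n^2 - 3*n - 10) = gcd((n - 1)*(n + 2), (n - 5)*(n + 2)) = n + 2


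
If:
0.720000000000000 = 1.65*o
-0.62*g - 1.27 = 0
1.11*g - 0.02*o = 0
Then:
No Solution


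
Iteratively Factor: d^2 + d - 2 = (d + 2)*(d - 1)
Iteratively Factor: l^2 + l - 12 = (l - 3)*(l + 4)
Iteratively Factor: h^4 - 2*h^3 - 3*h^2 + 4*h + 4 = (h - 2)*(h^3 - 3*h - 2) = (h - 2)^2*(h^2 + 2*h + 1) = (h - 2)^2*(h + 1)*(h + 1)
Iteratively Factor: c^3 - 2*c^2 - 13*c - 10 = (c - 5)*(c^2 + 3*c + 2) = (c - 5)*(c + 2)*(c + 1)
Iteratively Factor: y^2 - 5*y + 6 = (y - 3)*(y - 2)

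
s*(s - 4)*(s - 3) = s^3 - 7*s^2 + 12*s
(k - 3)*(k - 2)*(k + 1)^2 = k^4 - 3*k^3 - 3*k^2 + 7*k + 6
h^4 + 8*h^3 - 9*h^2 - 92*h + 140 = (h - 2)^2*(h + 5)*(h + 7)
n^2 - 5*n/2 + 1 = (n - 2)*(n - 1/2)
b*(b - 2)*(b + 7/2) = b^3 + 3*b^2/2 - 7*b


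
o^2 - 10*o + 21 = (o - 7)*(o - 3)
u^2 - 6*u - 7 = (u - 7)*(u + 1)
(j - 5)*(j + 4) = j^2 - j - 20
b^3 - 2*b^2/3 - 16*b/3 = b*(b - 8/3)*(b + 2)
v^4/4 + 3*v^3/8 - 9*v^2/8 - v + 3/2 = (v/4 + 1/2)*(v - 3/2)*(v - 1)*(v + 2)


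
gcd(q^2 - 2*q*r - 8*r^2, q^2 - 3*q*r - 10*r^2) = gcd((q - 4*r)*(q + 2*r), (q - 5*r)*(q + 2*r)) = q + 2*r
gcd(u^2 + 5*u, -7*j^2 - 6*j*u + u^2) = 1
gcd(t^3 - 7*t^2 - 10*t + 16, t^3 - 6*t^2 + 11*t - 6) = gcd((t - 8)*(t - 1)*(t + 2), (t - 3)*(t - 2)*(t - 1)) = t - 1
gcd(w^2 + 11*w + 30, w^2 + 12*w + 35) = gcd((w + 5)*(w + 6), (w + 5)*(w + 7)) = w + 5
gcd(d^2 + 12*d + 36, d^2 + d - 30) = d + 6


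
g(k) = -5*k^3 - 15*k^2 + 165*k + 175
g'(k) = -15*k^2 - 30*k + 165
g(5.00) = 0.00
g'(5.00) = -360.00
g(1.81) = 394.86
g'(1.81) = 61.56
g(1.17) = 339.51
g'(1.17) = 109.37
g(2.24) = 413.14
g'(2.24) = 22.54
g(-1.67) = -119.10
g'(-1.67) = 173.27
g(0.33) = 227.64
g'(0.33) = 153.47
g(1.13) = 335.08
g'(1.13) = 111.95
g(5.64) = -268.57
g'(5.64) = -481.34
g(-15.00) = 11200.00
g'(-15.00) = -2760.00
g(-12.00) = 4675.00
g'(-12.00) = -1635.00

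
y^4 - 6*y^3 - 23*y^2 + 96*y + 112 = (y - 7)*(y - 4)*(y + 1)*(y + 4)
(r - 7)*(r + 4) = r^2 - 3*r - 28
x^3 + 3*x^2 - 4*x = x*(x - 1)*(x + 4)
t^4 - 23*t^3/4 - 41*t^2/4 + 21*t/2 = t*(t - 7)*(t - 3/4)*(t + 2)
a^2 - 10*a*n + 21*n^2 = (a - 7*n)*(a - 3*n)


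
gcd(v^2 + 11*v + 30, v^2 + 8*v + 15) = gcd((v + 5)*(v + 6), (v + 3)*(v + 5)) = v + 5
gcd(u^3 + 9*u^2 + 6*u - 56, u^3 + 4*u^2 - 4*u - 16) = u^2 + 2*u - 8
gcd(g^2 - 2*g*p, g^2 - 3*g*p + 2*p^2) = -g + 2*p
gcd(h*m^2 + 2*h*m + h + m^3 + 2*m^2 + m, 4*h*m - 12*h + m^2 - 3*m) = 1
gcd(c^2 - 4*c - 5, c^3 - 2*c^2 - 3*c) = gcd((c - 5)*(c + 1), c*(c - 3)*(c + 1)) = c + 1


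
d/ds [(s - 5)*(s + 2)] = 2*s - 3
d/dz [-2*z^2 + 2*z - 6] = 2 - 4*z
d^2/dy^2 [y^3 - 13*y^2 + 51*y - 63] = 6*y - 26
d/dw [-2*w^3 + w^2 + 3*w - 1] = -6*w^2 + 2*w + 3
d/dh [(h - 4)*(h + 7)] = 2*h + 3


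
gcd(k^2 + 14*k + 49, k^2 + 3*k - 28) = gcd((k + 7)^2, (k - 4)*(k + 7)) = k + 7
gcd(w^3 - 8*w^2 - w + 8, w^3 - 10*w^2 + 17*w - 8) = w^2 - 9*w + 8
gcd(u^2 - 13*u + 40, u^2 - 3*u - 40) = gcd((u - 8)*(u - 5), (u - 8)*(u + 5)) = u - 8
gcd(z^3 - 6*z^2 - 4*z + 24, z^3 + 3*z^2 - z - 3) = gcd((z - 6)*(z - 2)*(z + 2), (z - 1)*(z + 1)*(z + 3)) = 1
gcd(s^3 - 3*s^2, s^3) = s^2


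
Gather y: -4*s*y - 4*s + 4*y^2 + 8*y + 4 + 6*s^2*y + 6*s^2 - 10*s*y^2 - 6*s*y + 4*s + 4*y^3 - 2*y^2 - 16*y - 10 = 6*s^2 + 4*y^3 + y^2*(2 - 10*s) + y*(6*s^2 - 10*s - 8) - 6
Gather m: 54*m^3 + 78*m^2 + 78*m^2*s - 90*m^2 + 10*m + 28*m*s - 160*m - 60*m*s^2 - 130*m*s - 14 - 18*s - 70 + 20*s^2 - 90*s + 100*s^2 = 54*m^3 + m^2*(78*s - 12) + m*(-60*s^2 - 102*s - 150) + 120*s^2 - 108*s - 84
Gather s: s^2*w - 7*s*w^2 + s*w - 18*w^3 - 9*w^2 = s^2*w + s*(-7*w^2 + w) - 18*w^3 - 9*w^2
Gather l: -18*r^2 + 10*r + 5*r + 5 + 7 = -18*r^2 + 15*r + 12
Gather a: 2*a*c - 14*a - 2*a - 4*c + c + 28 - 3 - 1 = a*(2*c - 16) - 3*c + 24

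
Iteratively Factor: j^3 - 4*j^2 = (j)*(j^2 - 4*j) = j^2*(j - 4)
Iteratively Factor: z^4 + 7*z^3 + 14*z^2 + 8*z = (z + 4)*(z^3 + 3*z^2 + 2*z) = (z + 1)*(z + 4)*(z^2 + 2*z) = z*(z + 1)*(z + 4)*(z + 2)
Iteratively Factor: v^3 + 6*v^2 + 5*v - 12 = (v + 3)*(v^2 + 3*v - 4) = (v - 1)*(v + 3)*(v + 4)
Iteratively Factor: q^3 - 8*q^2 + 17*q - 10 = (q - 2)*(q^2 - 6*q + 5) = (q - 2)*(q - 1)*(q - 5)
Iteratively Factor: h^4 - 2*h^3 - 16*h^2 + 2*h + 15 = (h + 1)*(h^3 - 3*h^2 - 13*h + 15) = (h - 1)*(h + 1)*(h^2 - 2*h - 15) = (h - 1)*(h + 1)*(h + 3)*(h - 5)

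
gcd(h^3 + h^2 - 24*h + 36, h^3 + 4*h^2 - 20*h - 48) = h + 6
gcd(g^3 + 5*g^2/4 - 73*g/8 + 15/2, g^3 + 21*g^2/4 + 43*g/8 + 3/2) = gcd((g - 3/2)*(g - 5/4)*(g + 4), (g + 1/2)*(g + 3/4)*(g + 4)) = g + 4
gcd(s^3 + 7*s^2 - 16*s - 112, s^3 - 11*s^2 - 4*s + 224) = s + 4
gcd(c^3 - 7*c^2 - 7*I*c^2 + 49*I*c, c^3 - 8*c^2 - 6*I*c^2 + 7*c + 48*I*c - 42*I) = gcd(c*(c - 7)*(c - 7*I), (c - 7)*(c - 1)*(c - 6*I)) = c - 7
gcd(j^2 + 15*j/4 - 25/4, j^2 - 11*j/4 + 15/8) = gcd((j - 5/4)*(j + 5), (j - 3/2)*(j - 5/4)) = j - 5/4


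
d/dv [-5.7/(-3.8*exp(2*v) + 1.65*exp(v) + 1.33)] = (9.405 - 43.32*exp(v))*exp(v)/(-3.8*exp(2*v) + 1.65*exp(v) + 1.33)^2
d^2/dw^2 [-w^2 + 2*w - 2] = -2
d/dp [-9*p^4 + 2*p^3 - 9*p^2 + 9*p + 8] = -36*p^3 + 6*p^2 - 18*p + 9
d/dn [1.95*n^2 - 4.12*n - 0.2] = 3.9*n - 4.12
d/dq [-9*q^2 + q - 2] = 1 - 18*q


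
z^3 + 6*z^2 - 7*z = z*(z - 1)*(z + 7)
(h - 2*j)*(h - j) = h^2 - 3*h*j + 2*j^2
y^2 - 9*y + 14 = (y - 7)*(y - 2)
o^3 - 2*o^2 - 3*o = o*(o - 3)*(o + 1)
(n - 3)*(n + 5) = n^2 + 2*n - 15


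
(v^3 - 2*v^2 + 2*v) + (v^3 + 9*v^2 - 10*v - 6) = 2*v^3 + 7*v^2 - 8*v - 6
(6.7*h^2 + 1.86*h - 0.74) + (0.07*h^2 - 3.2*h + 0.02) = 6.77*h^2 - 1.34*h - 0.72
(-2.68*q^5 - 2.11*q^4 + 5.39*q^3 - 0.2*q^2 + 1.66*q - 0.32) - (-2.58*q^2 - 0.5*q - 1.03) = -2.68*q^5 - 2.11*q^4 + 5.39*q^3 + 2.38*q^2 + 2.16*q + 0.71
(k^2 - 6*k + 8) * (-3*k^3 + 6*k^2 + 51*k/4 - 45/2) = -3*k^5 + 24*k^4 - 189*k^3/4 - 51*k^2 + 237*k - 180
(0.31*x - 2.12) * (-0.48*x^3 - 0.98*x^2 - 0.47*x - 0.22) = -0.1488*x^4 + 0.7138*x^3 + 1.9319*x^2 + 0.9282*x + 0.4664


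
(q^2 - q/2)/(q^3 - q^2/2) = 1/q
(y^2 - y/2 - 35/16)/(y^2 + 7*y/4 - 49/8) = (4*y + 5)/(2*(2*y + 7))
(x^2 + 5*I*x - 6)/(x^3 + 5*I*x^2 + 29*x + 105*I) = (x + 2*I)/(x^2 + 2*I*x + 35)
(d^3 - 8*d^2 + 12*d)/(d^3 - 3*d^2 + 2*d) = (d - 6)/(d - 1)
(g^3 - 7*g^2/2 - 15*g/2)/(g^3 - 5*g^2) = (g + 3/2)/g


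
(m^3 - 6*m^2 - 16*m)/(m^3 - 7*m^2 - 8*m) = (m + 2)/(m + 1)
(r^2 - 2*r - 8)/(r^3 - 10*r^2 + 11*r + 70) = (r - 4)/(r^2 - 12*r + 35)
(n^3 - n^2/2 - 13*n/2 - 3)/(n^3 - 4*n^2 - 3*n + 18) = (n + 1/2)/(n - 3)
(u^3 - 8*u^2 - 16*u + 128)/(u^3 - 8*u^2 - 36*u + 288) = (u^2 - 16)/(u^2 - 36)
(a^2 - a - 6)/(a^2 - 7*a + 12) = (a + 2)/(a - 4)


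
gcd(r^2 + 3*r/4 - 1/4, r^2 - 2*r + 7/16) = r - 1/4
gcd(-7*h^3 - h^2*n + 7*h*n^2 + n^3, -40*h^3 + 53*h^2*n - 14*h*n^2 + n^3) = h - n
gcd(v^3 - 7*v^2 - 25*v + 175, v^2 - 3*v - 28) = v - 7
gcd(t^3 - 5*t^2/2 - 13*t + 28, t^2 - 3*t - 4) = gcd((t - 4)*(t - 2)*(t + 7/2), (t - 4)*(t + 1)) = t - 4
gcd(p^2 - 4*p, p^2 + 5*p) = p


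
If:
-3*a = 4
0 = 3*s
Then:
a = -4/3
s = 0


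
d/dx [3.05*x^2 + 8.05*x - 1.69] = 6.1*x + 8.05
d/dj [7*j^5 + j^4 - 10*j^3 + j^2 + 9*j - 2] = 35*j^4 + 4*j^3 - 30*j^2 + 2*j + 9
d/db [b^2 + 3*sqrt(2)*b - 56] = 2*b + 3*sqrt(2)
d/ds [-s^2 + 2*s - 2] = 2 - 2*s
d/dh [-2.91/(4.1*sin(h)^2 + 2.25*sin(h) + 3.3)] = (23.862*sin(h) + 6.5475)*cos(h)/(4.1*sin(h)^2 + 2.25*sin(h) + 3.3)^2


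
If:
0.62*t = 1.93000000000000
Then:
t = 3.11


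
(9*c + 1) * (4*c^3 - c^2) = 36*c^4 - 5*c^3 - c^2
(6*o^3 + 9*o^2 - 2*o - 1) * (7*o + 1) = 42*o^4 + 69*o^3 - 5*o^2 - 9*o - 1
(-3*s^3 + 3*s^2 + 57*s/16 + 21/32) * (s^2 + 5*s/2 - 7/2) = -3*s^5 - 9*s^4/2 + 345*s^3/16 - 15*s^2/16 - 693*s/64 - 147/64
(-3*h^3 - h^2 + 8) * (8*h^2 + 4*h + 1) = -24*h^5 - 20*h^4 - 7*h^3 + 63*h^2 + 32*h + 8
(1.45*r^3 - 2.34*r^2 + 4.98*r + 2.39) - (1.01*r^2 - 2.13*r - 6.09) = 1.45*r^3 - 3.35*r^2 + 7.11*r + 8.48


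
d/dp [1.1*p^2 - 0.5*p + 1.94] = 2.2*p - 0.5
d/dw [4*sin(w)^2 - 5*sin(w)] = (8*sin(w) - 5)*cos(w)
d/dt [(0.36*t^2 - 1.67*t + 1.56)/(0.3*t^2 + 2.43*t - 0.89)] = (1.3758*t^2 - 1.5768*t - 2.3045)/(0.09*t^4 + 1.458*t^3 + 5.3709*t^2 - 4.3254*t + 0.7921)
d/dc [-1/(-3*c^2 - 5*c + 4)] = (-6*c - 5)/(3*c^2 + 5*c - 4)^2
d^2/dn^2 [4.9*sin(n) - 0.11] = -4.9*sin(n)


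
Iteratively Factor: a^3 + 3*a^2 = (a)*(a^2 + 3*a) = a^2*(a + 3)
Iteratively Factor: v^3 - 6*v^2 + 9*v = (v)*(v^2 - 6*v + 9) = v*(v - 3)*(v - 3)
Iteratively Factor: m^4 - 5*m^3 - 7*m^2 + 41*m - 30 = (m + 3)*(m^3 - 8*m^2 + 17*m - 10) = (m - 5)*(m + 3)*(m^2 - 3*m + 2) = (m - 5)*(m - 1)*(m + 3)*(m - 2)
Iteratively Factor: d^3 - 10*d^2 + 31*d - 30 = (d - 2)*(d^2 - 8*d + 15) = (d - 5)*(d - 2)*(d - 3)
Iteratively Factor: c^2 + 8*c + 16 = (c + 4)*(c + 4)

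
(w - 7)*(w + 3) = w^2 - 4*w - 21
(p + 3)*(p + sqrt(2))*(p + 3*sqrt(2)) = p^3 + 3*p^2 + 4*sqrt(2)*p^2 + 6*p + 12*sqrt(2)*p + 18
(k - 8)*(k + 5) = k^2 - 3*k - 40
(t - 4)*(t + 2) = t^2 - 2*t - 8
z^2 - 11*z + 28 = (z - 7)*(z - 4)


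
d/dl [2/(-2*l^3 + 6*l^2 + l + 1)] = 2*(6*l^2 - 12*l - 1)/(-2*l^3 + 6*l^2 + l + 1)^2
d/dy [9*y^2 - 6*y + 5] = 18*y - 6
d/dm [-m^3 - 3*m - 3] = -3*m^2 - 3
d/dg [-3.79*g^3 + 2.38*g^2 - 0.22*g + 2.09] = -11.37*g^2 + 4.76*g - 0.22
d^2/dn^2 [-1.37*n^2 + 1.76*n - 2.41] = -2.74000000000000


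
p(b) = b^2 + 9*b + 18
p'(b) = 2*b + 9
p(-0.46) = 14.07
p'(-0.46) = 8.08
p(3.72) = 65.32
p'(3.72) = 16.44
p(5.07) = 89.33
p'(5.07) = 19.14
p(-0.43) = 14.31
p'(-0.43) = 8.14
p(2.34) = 44.54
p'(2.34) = 13.68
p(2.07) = 40.91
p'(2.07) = 13.14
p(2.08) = 41.05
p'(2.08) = 13.16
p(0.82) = 26.05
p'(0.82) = 10.64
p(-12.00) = 54.00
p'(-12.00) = -15.00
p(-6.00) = 0.00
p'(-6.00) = -3.00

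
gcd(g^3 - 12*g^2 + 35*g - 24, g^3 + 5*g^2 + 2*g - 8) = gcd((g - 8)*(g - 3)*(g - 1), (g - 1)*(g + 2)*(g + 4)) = g - 1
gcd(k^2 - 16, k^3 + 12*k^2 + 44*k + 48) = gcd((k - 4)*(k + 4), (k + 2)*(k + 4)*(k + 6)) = k + 4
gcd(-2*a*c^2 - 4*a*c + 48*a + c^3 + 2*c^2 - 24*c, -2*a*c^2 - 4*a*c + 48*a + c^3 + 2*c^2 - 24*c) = 2*a*c^2 + 4*a*c - 48*a - c^3 - 2*c^2 + 24*c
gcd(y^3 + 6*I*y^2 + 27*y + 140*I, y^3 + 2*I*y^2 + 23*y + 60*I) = y^2 - I*y + 20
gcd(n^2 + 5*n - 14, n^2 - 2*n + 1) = 1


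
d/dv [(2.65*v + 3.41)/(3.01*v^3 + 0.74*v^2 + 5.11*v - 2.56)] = (7.9765*v^3 + 1.961*v^2 + 13.5415*v - (2.65*v + 3.41)*(9.03*v^2 + 1.48*v + 5.11) - 6.784)/(3.01*v^3 + 0.74*v^2 + 5.11*v - 2.56)^2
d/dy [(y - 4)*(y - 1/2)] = 2*y - 9/2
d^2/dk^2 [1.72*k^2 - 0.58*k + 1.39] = 3.44000000000000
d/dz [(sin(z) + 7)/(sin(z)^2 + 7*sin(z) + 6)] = (-14*sin(z) + cos(z)^2 - 44)*cos(z)/(sin(z)^2 + 7*sin(z) + 6)^2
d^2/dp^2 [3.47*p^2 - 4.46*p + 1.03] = 6.94000000000000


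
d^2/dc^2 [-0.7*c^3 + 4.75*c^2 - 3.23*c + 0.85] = 9.5 - 4.2*c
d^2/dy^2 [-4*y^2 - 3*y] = -8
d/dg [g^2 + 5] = 2*g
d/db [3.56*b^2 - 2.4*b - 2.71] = 7.12*b - 2.4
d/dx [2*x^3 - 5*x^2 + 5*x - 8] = 6*x^2 - 10*x + 5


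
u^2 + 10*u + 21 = (u + 3)*(u + 7)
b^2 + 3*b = b*(b + 3)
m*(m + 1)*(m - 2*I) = m^3 + m^2 - 2*I*m^2 - 2*I*m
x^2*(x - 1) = x^3 - x^2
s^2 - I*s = s*(s - I)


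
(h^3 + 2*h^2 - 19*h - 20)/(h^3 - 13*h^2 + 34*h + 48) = (h^2 + h - 20)/(h^2 - 14*h + 48)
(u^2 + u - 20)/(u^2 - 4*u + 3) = (u^2 + u - 20)/(u^2 - 4*u + 3)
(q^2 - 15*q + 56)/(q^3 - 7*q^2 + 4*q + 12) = (q^2 - 15*q + 56)/(q^3 - 7*q^2 + 4*q + 12)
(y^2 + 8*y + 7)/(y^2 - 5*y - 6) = (y + 7)/(y - 6)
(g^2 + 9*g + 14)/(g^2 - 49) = (g + 2)/(g - 7)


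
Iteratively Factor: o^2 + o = (o + 1)*(o)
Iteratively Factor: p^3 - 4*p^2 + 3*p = (p - 3)*(p^2 - p) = p*(p - 3)*(p - 1)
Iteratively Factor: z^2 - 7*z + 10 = (z - 2)*(z - 5)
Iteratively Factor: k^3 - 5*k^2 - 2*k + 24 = (k + 2)*(k^2 - 7*k + 12) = (k - 3)*(k + 2)*(k - 4)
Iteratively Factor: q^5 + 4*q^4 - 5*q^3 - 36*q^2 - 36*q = (q + 3)*(q^4 + q^3 - 8*q^2 - 12*q) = q*(q + 3)*(q^3 + q^2 - 8*q - 12) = q*(q + 2)*(q + 3)*(q^2 - q - 6) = q*(q - 3)*(q + 2)*(q + 3)*(q + 2)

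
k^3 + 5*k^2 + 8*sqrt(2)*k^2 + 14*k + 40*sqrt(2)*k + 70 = (k + 5)*(k + sqrt(2))*(k + 7*sqrt(2))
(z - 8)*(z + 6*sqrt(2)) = z^2 - 8*z + 6*sqrt(2)*z - 48*sqrt(2)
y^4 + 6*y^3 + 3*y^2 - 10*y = y*(y - 1)*(y + 2)*(y + 5)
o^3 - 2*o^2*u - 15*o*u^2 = o*(o - 5*u)*(o + 3*u)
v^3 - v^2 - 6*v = v*(v - 3)*(v + 2)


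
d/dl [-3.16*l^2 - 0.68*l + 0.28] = -6.32*l - 0.68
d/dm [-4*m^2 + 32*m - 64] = 32 - 8*m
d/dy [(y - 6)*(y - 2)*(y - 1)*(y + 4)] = 4*y^3 - 15*y^2 - 32*y + 68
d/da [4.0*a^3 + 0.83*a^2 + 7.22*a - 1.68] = 12.0*a^2 + 1.66*a + 7.22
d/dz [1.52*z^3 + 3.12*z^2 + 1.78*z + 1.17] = 4.56*z^2 + 6.24*z + 1.78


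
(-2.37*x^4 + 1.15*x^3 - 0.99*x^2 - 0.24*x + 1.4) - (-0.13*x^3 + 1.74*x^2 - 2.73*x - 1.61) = -2.37*x^4 + 1.28*x^3 - 2.73*x^2 + 2.49*x + 3.01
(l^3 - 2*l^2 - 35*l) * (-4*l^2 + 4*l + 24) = -4*l^5 + 12*l^4 + 156*l^3 - 188*l^2 - 840*l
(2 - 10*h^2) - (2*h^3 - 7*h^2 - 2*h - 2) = -2*h^3 - 3*h^2 + 2*h + 4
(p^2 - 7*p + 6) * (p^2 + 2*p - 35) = p^4 - 5*p^3 - 43*p^2 + 257*p - 210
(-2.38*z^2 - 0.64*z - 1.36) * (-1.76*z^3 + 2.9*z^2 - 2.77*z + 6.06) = 4.1888*z^5 - 5.7756*z^4 + 7.1302*z^3 - 16.594*z^2 - 0.111199999999999*z - 8.2416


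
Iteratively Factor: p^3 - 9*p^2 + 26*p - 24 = (p - 2)*(p^2 - 7*p + 12) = (p - 3)*(p - 2)*(p - 4)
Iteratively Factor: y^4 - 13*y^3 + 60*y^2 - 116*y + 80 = (y - 2)*(y^3 - 11*y^2 + 38*y - 40) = (y - 5)*(y - 2)*(y^2 - 6*y + 8) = (y - 5)*(y - 2)^2*(y - 4)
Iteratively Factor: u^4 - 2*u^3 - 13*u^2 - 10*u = (u - 5)*(u^3 + 3*u^2 + 2*u) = u*(u - 5)*(u^2 + 3*u + 2) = u*(u - 5)*(u + 1)*(u + 2)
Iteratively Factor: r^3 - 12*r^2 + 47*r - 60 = (r - 5)*(r^2 - 7*r + 12) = (r - 5)*(r - 4)*(r - 3)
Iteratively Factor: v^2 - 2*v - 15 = (v + 3)*(v - 5)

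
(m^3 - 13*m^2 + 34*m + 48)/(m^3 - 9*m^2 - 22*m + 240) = (m + 1)/(m + 5)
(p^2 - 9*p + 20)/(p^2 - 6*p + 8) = (p - 5)/(p - 2)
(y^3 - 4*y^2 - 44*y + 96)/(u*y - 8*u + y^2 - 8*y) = (y^2 + 4*y - 12)/(u + y)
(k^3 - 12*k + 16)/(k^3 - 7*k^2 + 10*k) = (k^2 + 2*k - 8)/(k*(k - 5))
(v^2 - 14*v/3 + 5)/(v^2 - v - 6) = (v - 5/3)/(v + 2)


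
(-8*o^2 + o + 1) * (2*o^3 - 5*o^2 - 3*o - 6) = -16*o^5 + 42*o^4 + 21*o^3 + 40*o^2 - 9*o - 6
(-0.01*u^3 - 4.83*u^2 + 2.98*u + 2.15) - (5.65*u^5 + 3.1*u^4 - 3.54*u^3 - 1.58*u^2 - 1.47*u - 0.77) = -5.65*u^5 - 3.1*u^4 + 3.53*u^3 - 3.25*u^2 + 4.45*u + 2.92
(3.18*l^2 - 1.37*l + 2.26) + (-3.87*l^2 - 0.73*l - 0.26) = -0.69*l^2 - 2.1*l + 2.0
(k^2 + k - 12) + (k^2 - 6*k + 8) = 2*k^2 - 5*k - 4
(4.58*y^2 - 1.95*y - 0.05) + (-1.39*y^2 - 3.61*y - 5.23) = 3.19*y^2 - 5.56*y - 5.28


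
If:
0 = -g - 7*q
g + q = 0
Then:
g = 0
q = 0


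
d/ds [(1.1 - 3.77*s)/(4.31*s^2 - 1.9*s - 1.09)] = (16.2487*s^2 - 9.482*s + 6.1993)/(18.5761*s^4 - 16.378*s^3 - 5.7858*s^2 + 4.142*s + 1.1881)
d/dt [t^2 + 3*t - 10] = 2*t + 3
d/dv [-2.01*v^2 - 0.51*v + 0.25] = -4.02*v - 0.51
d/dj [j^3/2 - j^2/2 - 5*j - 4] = 3*j^2/2 - j - 5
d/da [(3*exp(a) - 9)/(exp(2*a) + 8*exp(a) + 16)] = 3*(10 - exp(a))*exp(a)/(exp(3*a) + 12*exp(2*a) + 48*exp(a) + 64)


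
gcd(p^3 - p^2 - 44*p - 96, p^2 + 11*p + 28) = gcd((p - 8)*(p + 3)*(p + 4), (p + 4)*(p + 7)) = p + 4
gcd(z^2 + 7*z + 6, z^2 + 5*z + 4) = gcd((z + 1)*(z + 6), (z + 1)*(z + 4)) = z + 1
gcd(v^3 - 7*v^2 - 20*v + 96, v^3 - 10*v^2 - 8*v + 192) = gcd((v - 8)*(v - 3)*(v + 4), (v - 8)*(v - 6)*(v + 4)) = v^2 - 4*v - 32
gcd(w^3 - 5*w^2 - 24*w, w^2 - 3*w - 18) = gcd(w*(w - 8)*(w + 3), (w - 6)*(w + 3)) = w + 3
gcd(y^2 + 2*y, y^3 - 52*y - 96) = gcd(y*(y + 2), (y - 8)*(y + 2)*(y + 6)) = y + 2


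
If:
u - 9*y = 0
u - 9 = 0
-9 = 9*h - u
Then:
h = 0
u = 9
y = 1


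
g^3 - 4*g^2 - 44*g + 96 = (g - 8)*(g - 2)*(g + 6)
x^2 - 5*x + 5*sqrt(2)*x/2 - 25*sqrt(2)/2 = (x - 5)*(x + 5*sqrt(2)/2)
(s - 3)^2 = s^2 - 6*s + 9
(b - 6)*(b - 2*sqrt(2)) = b^2 - 6*b - 2*sqrt(2)*b + 12*sqrt(2)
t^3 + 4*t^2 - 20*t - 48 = (t - 4)*(t + 2)*(t + 6)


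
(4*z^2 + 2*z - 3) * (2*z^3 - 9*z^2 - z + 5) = 8*z^5 - 32*z^4 - 28*z^3 + 45*z^2 + 13*z - 15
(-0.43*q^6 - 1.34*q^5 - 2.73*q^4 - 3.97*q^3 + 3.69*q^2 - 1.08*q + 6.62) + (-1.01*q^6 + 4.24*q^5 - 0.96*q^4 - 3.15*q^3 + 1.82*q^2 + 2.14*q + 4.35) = -1.44*q^6 + 2.9*q^5 - 3.69*q^4 - 7.12*q^3 + 5.51*q^2 + 1.06*q + 10.97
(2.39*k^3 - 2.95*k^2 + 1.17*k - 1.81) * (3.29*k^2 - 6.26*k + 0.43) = 7.8631*k^5 - 24.6669*k^4 + 23.344*k^3 - 14.5476*k^2 + 11.8337*k - 0.7783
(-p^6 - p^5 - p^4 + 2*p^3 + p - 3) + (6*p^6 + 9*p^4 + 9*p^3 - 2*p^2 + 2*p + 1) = 5*p^6 - p^5 + 8*p^4 + 11*p^3 - 2*p^2 + 3*p - 2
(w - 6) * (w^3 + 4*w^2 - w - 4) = w^4 - 2*w^3 - 25*w^2 + 2*w + 24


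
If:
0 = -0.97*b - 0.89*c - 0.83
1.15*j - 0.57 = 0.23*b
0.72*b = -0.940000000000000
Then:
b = -1.31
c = 0.49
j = 0.23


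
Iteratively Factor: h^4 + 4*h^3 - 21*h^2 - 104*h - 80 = (h - 5)*(h^3 + 9*h^2 + 24*h + 16) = (h - 5)*(h + 4)*(h^2 + 5*h + 4) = (h - 5)*(h + 4)^2*(h + 1)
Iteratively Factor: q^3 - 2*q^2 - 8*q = (q)*(q^2 - 2*q - 8) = q*(q + 2)*(q - 4)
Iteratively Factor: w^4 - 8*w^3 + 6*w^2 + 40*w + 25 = (w + 1)*(w^3 - 9*w^2 + 15*w + 25) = (w - 5)*(w + 1)*(w^2 - 4*w - 5) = (w - 5)^2*(w + 1)*(w + 1)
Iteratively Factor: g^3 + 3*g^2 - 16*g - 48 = (g + 3)*(g^2 - 16) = (g + 3)*(g + 4)*(g - 4)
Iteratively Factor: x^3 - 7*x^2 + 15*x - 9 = (x - 3)*(x^2 - 4*x + 3) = (x - 3)*(x - 1)*(x - 3)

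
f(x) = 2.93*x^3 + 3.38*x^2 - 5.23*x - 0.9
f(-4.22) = -138.83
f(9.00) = 2361.78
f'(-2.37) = 28.12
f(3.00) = 92.94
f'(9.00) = 767.60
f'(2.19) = 51.73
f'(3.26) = 110.22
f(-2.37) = -8.52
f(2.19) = 34.63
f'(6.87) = 456.07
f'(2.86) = 86.00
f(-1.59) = 4.18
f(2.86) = 80.33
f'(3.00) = 94.16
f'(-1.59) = 6.24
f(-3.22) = -46.84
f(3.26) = 119.48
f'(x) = 8.79*x^2 + 6.76*x - 5.23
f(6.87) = 1072.73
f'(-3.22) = 64.14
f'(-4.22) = 122.78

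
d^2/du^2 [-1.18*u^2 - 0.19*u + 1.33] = -2.36000000000000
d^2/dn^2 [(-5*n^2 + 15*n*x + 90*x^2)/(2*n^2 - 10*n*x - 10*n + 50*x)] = 5*((-2*n + 5*x + 5)^2*(-n^2 + 3*n*x + 18*x^2) - (n^2 - 5*n*x - 5*n + 25*x)^2 + (n^2 - 5*n*x - 5*n + 25*x)*(n^2 - 3*n*x - 18*x^2 - (2*n - 3*x)*(-2*n + 5*x + 5)))/(n^2 - 5*n*x - 5*n + 25*x)^3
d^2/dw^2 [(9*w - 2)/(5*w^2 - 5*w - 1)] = 10*((11 - 27*w)*(-5*w^2 + 5*w + 1) - 5*(2*w - 1)^2*(9*w - 2))/(-5*w^2 + 5*w + 1)^3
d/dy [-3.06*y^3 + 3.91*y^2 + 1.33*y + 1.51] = -9.18*y^2 + 7.82*y + 1.33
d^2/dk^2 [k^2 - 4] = 2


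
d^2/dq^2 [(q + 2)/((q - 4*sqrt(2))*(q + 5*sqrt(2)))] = 2*(q^3 + 6*q^2 + 6*sqrt(2)*q + 120*q + 40*sqrt(2) + 84)/(q^6 + 3*sqrt(2)*q^5 - 114*q^4 - 238*sqrt(2)*q^3 + 4560*q^2 + 4800*sqrt(2)*q - 64000)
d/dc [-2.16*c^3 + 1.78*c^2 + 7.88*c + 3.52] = -6.48*c^2 + 3.56*c + 7.88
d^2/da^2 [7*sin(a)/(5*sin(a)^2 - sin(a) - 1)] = 7*(-25*sin(a)^5 - 5*sin(a)^4 + 20*sin(a)^3 + sin(a)^2 + 29*sin(a) - 2)/(5*sin(a)^2 - sin(a) - 1)^3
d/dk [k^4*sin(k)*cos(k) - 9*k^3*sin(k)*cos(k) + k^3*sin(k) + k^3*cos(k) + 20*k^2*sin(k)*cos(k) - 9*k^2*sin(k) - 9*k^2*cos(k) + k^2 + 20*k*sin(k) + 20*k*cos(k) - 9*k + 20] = k^4*cos(2*k) + 2*k^3*sin(2*k) - 9*k^3*cos(2*k) + sqrt(2)*k^3*cos(k + pi/4) + 12*k^2*sin(k) - 27*k^2*sin(2*k)/2 - 6*k^2*cos(k) + 20*k^2*cos(2*k) - 38*k*sin(k) + 20*k*sin(2*k) + 2*k*cos(k) + 2*k + 20*sqrt(2)*sin(k + pi/4) - 9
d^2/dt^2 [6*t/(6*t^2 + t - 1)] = 12*(t*(12*t + 1)^2 - (18*t + 1)*(6*t^2 + t - 1))/(6*t^2 + t - 1)^3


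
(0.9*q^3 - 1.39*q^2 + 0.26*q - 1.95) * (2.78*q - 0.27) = 2.502*q^4 - 4.1072*q^3 + 1.0981*q^2 - 5.4912*q + 0.5265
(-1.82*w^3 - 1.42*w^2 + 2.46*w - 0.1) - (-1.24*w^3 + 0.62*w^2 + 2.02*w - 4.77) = -0.58*w^3 - 2.04*w^2 + 0.44*w + 4.67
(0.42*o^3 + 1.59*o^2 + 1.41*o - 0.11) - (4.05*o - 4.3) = 0.42*o^3 + 1.59*o^2 - 2.64*o + 4.19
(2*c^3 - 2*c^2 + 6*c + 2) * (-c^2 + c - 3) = -2*c^5 + 4*c^4 - 14*c^3 + 10*c^2 - 16*c - 6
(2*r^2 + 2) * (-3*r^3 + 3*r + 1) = -6*r^5 + 2*r^2 + 6*r + 2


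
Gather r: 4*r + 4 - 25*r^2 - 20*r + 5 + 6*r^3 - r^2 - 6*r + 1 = 6*r^3 - 26*r^2 - 22*r + 10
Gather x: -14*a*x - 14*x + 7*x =x*(-14*a - 7)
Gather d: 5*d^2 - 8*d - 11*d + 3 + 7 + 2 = 5*d^2 - 19*d + 12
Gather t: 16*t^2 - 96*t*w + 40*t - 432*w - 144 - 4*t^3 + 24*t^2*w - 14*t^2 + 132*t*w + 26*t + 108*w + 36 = -4*t^3 + t^2*(24*w + 2) + t*(36*w + 66) - 324*w - 108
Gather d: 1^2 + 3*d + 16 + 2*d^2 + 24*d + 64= 2*d^2 + 27*d + 81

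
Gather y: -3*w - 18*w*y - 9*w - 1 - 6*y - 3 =-12*w + y*(-18*w - 6) - 4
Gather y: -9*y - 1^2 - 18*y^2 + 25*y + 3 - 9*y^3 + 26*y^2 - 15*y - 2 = -9*y^3 + 8*y^2 + y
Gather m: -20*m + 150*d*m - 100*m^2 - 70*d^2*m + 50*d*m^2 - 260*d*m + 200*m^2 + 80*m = m^2*(50*d + 100) + m*(-70*d^2 - 110*d + 60)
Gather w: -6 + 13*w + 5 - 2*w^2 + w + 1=-2*w^2 + 14*w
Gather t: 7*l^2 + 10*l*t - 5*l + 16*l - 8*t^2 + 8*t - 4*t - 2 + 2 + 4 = 7*l^2 + 11*l - 8*t^2 + t*(10*l + 4) + 4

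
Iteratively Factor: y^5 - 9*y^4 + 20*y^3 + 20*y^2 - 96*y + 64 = (y - 2)*(y^4 - 7*y^3 + 6*y^2 + 32*y - 32) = (y - 4)*(y - 2)*(y^3 - 3*y^2 - 6*y + 8) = (y - 4)^2*(y - 2)*(y^2 + y - 2) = (y - 4)^2*(y - 2)*(y - 1)*(y + 2)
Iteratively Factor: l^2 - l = (l)*(l - 1)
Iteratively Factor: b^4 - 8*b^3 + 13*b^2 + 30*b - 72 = (b - 4)*(b^3 - 4*b^2 - 3*b + 18) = (b - 4)*(b - 3)*(b^2 - b - 6) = (b - 4)*(b - 3)^2*(b + 2)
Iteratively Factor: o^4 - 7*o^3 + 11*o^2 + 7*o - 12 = (o - 3)*(o^3 - 4*o^2 - o + 4) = (o - 3)*(o + 1)*(o^2 - 5*o + 4) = (o - 3)*(o - 1)*(o + 1)*(o - 4)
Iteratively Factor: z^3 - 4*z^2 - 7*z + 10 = (z - 1)*(z^2 - 3*z - 10) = (z - 1)*(z + 2)*(z - 5)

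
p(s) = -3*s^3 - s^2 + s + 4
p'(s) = -9*s^2 - 2*s + 1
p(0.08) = 4.07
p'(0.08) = 0.78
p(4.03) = -204.56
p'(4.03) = -153.23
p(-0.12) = 3.87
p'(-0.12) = 1.11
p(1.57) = -8.50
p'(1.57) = -24.32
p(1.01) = 0.90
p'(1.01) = -10.20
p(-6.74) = 870.38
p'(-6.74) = -394.37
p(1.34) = -3.67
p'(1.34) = -17.84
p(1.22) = -1.72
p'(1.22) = -14.84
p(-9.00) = 2101.00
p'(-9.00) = -710.00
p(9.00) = -2255.00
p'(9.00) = -746.00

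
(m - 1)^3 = m^3 - 3*m^2 + 3*m - 1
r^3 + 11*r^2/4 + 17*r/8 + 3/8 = (r + 1/4)*(r + 1)*(r + 3/2)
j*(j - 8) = j^2 - 8*j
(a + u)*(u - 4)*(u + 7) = a*u^2 + 3*a*u - 28*a + u^3 + 3*u^2 - 28*u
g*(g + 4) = g^2 + 4*g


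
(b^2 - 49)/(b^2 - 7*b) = (b + 7)/b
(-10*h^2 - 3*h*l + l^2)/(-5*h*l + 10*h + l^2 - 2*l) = (2*h + l)/(l - 2)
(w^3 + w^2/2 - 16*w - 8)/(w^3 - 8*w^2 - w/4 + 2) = 2*(w^2 - 16)/(2*w^2 - 17*w + 8)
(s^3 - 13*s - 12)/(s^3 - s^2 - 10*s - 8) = (s + 3)/(s + 2)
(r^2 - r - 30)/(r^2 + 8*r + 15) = (r - 6)/(r + 3)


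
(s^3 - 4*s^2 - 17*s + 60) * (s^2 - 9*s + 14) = s^5 - 13*s^4 + 33*s^3 + 157*s^2 - 778*s + 840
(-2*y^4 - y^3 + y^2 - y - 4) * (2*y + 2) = -4*y^5 - 6*y^4 - 10*y - 8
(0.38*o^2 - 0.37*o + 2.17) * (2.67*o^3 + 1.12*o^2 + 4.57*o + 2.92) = 1.0146*o^5 - 0.5623*o^4 + 7.1161*o^3 + 1.8491*o^2 + 8.8365*o + 6.3364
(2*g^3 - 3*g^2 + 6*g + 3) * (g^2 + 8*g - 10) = 2*g^5 + 13*g^4 - 38*g^3 + 81*g^2 - 36*g - 30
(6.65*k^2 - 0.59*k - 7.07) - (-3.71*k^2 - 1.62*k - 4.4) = 10.36*k^2 + 1.03*k - 2.67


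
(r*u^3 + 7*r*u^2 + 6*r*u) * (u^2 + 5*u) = r*u^5 + 12*r*u^4 + 41*r*u^3 + 30*r*u^2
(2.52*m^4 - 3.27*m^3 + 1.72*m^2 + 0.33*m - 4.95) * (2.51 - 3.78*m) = -9.5256*m^5 + 18.6858*m^4 - 14.7093*m^3 + 3.0698*m^2 + 19.5393*m - 12.4245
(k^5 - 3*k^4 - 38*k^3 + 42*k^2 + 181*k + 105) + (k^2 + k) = k^5 - 3*k^4 - 38*k^3 + 43*k^2 + 182*k + 105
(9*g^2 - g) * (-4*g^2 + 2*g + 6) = -36*g^4 + 22*g^3 + 52*g^2 - 6*g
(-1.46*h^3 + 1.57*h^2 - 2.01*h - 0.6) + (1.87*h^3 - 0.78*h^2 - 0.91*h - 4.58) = 0.41*h^3 + 0.79*h^2 - 2.92*h - 5.18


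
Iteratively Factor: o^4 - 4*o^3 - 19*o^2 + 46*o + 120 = (o - 4)*(o^3 - 19*o - 30) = (o - 5)*(o - 4)*(o^2 + 5*o + 6) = (o - 5)*(o - 4)*(o + 2)*(o + 3)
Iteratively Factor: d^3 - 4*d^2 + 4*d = (d - 2)*(d^2 - 2*d) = d*(d - 2)*(d - 2)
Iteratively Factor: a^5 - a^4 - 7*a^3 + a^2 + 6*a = (a)*(a^4 - a^3 - 7*a^2 + a + 6) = a*(a + 1)*(a^3 - 2*a^2 - 5*a + 6) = a*(a - 3)*(a + 1)*(a^2 + a - 2) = a*(a - 3)*(a + 1)*(a + 2)*(a - 1)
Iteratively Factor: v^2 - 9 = (v + 3)*(v - 3)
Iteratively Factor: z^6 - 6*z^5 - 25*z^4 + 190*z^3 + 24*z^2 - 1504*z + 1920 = (z - 5)*(z^5 - z^4 - 30*z^3 + 40*z^2 + 224*z - 384) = (z - 5)*(z + 4)*(z^4 - 5*z^3 - 10*z^2 + 80*z - 96) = (z - 5)*(z + 4)^2*(z^3 - 9*z^2 + 26*z - 24) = (z - 5)*(z - 4)*(z + 4)^2*(z^2 - 5*z + 6) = (z - 5)*(z - 4)*(z - 2)*(z + 4)^2*(z - 3)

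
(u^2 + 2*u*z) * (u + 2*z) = u^3 + 4*u^2*z + 4*u*z^2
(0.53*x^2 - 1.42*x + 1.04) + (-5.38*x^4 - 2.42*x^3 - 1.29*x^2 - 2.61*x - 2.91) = -5.38*x^4 - 2.42*x^3 - 0.76*x^2 - 4.03*x - 1.87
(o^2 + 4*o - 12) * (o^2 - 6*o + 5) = o^4 - 2*o^3 - 31*o^2 + 92*o - 60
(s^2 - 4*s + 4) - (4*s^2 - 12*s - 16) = -3*s^2 + 8*s + 20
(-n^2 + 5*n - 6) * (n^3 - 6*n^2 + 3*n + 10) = -n^5 + 11*n^4 - 39*n^3 + 41*n^2 + 32*n - 60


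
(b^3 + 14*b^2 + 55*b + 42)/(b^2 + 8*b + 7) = b + 6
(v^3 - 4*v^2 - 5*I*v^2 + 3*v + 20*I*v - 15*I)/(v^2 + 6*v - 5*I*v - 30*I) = (v^2 - 4*v + 3)/(v + 6)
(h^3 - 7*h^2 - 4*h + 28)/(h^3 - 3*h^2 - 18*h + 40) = (h^2 - 5*h - 14)/(h^2 - h - 20)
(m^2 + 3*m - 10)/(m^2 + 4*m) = (m^2 + 3*m - 10)/(m*(m + 4))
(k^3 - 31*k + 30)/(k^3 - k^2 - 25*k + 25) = (k + 6)/(k + 5)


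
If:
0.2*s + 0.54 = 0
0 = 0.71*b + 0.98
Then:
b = -1.38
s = -2.70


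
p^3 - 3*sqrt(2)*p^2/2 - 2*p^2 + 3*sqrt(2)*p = p*(p - 2)*(p - 3*sqrt(2)/2)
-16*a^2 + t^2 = (-4*a + t)*(4*a + t)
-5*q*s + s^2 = s*(-5*q + s)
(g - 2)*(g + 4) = g^2 + 2*g - 8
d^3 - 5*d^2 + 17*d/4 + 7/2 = (d - 7/2)*(d - 2)*(d + 1/2)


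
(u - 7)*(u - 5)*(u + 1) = u^3 - 11*u^2 + 23*u + 35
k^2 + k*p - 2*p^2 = (k - p)*(k + 2*p)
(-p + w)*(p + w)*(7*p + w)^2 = -49*p^4 - 14*p^3*w + 48*p^2*w^2 + 14*p*w^3 + w^4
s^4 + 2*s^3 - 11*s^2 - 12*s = s*(s - 3)*(s + 1)*(s + 4)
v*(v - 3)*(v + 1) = v^3 - 2*v^2 - 3*v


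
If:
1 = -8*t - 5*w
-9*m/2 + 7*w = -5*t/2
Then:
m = 29*w/24 - 5/72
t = -5*w/8 - 1/8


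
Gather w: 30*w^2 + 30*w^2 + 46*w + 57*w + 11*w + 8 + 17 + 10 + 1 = 60*w^2 + 114*w + 36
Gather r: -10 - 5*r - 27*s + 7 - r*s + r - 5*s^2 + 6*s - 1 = r*(-s - 4) - 5*s^2 - 21*s - 4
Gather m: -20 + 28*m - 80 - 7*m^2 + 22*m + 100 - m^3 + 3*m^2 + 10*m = -m^3 - 4*m^2 + 60*m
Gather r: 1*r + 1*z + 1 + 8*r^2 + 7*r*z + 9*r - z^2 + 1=8*r^2 + r*(7*z + 10) - z^2 + z + 2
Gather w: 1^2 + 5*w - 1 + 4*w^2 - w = 4*w^2 + 4*w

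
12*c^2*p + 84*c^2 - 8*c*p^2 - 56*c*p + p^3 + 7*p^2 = (-6*c + p)*(-2*c + p)*(p + 7)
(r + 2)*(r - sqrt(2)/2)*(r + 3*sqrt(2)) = r^3 + 2*r^2 + 5*sqrt(2)*r^2/2 - 3*r + 5*sqrt(2)*r - 6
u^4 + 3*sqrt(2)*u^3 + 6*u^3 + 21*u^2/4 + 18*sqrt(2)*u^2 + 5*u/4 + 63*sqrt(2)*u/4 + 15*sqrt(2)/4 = (u + 1/2)^2*(u + 5)*(u + 3*sqrt(2))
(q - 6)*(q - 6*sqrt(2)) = q^2 - 6*sqrt(2)*q - 6*q + 36*sqrt(2)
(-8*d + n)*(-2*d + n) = 16*d^2 - 10*d*n + n^2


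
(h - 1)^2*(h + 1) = h^3 - h^2 - h + 1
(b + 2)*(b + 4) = b^2 + 6*b + 8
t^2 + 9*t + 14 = (t + 2)*(t + 7)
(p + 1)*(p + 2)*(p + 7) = p^3 + 10*p^2 + 23*p + 14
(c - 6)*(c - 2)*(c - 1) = c^3 - 9*c^2 + 20*c - 12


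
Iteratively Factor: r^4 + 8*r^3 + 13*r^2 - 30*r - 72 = (r + 4)*(r^3 + 4*r^2 - 3*r - 18) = (r - 2)*(r + 4)*(r^2 + 6*r + 9) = (r - 2)*(r + 3)*(r + 4)*(r + 3)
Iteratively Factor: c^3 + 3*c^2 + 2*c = (c + 1)*(c^2 + 2*c) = (c + 1)*(c + 2)*(c)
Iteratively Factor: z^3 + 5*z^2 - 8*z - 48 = (z - 3)*(z^2 + 8*z + 16) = (z - 3)*(z + 4)*(z + 4)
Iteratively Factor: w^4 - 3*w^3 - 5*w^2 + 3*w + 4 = (w - 1)*(w^3 - 2*w^2 - 7*w - 4) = (w - 1)*(w + 1)*(w^2 - 3*w - 4) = (w - 1)*(w + 1)^2*(w - 4)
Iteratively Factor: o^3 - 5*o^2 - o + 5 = (o - 1)*(o^2 - 4*o - 5) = (o - 1)*(o + 1)*(o - 5)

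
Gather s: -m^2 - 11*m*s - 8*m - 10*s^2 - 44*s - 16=-m^2 - 8*m - 10*s^2 + s*(-11*m - 44) - 16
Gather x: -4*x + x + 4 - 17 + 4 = -3*x - 9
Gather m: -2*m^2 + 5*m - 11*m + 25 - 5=-2*m^2 - 6*m + 20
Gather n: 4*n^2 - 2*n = 4*n^2 - 2*n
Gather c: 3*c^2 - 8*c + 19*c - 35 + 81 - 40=3*c^2 + 11*c + 6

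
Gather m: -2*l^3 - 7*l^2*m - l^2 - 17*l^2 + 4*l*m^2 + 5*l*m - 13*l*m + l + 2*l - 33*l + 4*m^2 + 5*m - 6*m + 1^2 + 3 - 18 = -2*l^3 - 18*l^2 - 30*l + m^2*(4*l + 4) + m*(-7*l^2 - 8*l - 1) - 14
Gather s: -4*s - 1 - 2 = -4*s - 3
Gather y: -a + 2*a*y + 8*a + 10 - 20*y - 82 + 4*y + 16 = 7*a + y*(2*a - 16) - 56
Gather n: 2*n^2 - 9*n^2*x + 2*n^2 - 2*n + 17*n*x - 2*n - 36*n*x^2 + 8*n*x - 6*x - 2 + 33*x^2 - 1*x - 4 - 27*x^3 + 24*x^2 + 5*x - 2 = n^2*(4 - 9*x) + n*(-36*x^2 + 25*x - 4) - 27*x^3 + 57*x^2 - 2*x - 8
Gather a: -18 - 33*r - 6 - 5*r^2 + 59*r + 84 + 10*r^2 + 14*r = 5*r^2 + 40*r + 60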